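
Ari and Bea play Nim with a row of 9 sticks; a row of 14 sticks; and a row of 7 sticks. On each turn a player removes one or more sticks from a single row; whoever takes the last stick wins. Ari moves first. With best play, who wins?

Bea wins

In binary:
  1001  (9)
  1110  (14)
  0111  (7)
  ----
  0000  (0)
The nim-sum is 0, so this is a P-position: the player to move is in a losing position under optimal play; Ari is about to move from it and so loses — Bea wins.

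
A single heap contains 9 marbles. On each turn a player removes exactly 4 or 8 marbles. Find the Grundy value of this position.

2

Grundy values for subtraction set {4, 8}:
k:     0  1  2  3  4  5  6  7  8  9
g(k):  0  0  0  0  1  1  1  1  2  2
So g(9) = 2.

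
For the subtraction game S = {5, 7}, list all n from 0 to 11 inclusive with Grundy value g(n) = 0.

0, 1, 2, 3, 4

Build the Grundy sequence with g(k) = mex{g(k−s) : s ∈ {5, 7}, s ≤ k}:
g(0) = mex{} = 0
g(1) = mex{} = 0
g(2) = mex{} = 0
g(3) = mex{} = 0
g(4) = mex{} = 0
g(5) = mex{0} = 1
g(6) = mex{0} = 1
g(7) = mex{0} = 1
g(8) = mex{0} = 1
g(9) = mex{0} = 1
g(10) = mex{0,1} = 2
g(11) = mex{0,1} = 2
The P-positions (g = 0) in 0..11 are 0, 1, 2, 3, 4.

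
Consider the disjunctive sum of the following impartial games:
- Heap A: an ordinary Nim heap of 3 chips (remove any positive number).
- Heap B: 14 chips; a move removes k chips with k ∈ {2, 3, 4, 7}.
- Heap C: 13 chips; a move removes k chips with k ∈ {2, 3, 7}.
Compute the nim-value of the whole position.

3

Heap A is a plain Nim heap of size 3, so its Grundy value is 3.
Build the Grundy sequence for heap B with g(k) = mex{g(k−s) : s ∈ {2, 3, 4, 7}, s ≤ k}:
g(0) = mex{} = 0
g(1) = mex{} = 0
g(2) = mex{0} = 1
g(3) = mex{0} = 1
g(4) = mex{0,1} = 2
g(5) = mex{0,1} = 2
g(6) = mex{1,2} = 0
g(7) = mex{0,1,2} = 3
g(8) = mex{0,2} = 1
g(9) = mex{0,1,2,3} = 4
g(10) = mex{0,1,3} = 2
g(11) = mex{1,2,3,4} = 0
g(12) = mex{1,2,4} = 0
g(13) = mex{0,2,4} = 1
g(14) = mex{0,2,3} = 1
So g(14) = 1.
Grundy values for heap C (subtraction set {2, 3, 7}):
k:     0  1  2  3  4  5  6  7  8  9 10 11 12 13
g(k):  0  0  1  1  2  0  0  1  1  2  0  0  1  1
So g(13) = 1.
By the Sprague-Grundy theorem, the Grundy value of a sum of independent games is the XOR of the component values.
Combined value = 3 XOR 1 XOR 1 = 3.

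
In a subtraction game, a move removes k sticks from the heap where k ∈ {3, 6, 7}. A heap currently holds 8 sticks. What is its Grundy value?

2

Compute g(0), g(1), … for moves {3, 6, 7}:
g(0) = mex{} = 0
g(1) = mex{} = 0
g(2) = mex{} = 0
g(3) = mex{0} = 1
g(4) = mex{0} = 1
g(5) = mex{0} = 1
g(6) = mex{0,1} = 2
g(7) = mex{0,1} = 2
g(8) = mex{0,1} = 2
So g(8) = 2.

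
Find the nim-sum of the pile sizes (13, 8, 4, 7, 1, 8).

Nim-sum: 13 XOR 8 XOR 4 XOR 7 XOR 1 XOR 8 = 15.

15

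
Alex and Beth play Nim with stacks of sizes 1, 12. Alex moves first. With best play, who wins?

Alex wins

Write each in binary and XOR column by column:
  0001  (1)
  1100  (12)
  ----
  1101  (13)
The nim-sum is 13 ≠ 0, so this is an N-position: the player to move can win; Alex has a winning move.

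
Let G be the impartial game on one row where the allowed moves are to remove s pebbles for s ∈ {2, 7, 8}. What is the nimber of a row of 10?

Compute g(0), g(1), … for moves {2, 7, 8}:
k:     0  1  2  3  4  5  6  7  8  9 10
g(k):  0  0  1  1  0  0  1  1  2  2  0
So g(10) = 0.

0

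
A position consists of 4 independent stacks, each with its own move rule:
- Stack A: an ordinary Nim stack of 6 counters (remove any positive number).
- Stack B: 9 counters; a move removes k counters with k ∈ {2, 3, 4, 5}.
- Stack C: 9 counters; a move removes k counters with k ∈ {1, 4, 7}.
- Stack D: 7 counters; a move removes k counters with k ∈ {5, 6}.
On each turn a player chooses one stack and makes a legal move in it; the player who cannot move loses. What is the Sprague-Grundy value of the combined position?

Stack A is a plain Nim stack of size 6, so its Grundy value is 6.
Build the Grundy sequence for stack B with g(k) = mex{g(k−s) : s ∈ {2, 3, 4, 5}, s ≤ k}:
g(0) = mex{} = 0
g(1) = mex{} = 0
g(2) = mex{0} = 1
g(3) = mex{0} = 1
g(4) = mex{0,1} = 2
g(5) = mex{0,1} = 2
g(6) = mex{0,1,2} = 3
g(7) = mex{1,2} = 0
g(8) = mex{1,2,3} = 0
g(9) = mex{0,2,3} = 1
So g(9) = 1.
For stack C, compute g(0), g(1), … with moves {1, 4, 7}:
k:     0  1  2  3  4  5  6  7  8  9
g(k):  0  1  0  1  2  0  1  2  0  1
So g(9) = 1.
Build the Grundy sequence for stack D with g(k) = mex{g(k−s) : s ∈ {5, 6}, s ≤ k}:
g(0) = mex{} = 0
g(1) = mex{} = 0
g(2) = mex{} = 0
g(3) = mex{} = 0
g(4) = mex{} = 0
g(5) = mex{0} = 1
g(6) = mex{0} = 1
g(7) = mex{0} = 1
So g(7) = 1.
By the Sprague-Grundy theorem, the Grundy value of a sum of independent games is the XOR of the component values.
Combined value = 6 XOR 1 XOR 1 XOR 1 = 7.

7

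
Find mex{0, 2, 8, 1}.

The values 0, 1, 2 are all present; 3 is the first non-negative integer missing from the set.

3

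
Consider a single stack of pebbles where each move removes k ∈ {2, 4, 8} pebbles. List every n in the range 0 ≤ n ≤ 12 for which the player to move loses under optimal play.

0, 1, 6, 7, 12

Grundy values for subtraction set {2, 4, 8}:
g(0) = mex{} = 0
g(1) = mex{} = 0
g(2) = mex{0} = 1
g(3) = mex{0} = 1
g(4) = mex{0,1} = 2
g(5) = mex{0,1} = 2
g(6) = mex{1,2} = 0
g(7) = mex{1,2} = 0
g(8) = mex{0,2} = 1
g(9) = mex{0,2} = 1
g(10) = mex{0,1} = 2
g(11) = mex{0,1} = 2
g(12) = mex{1,2} = 0
The P-positions (g = 0) in 0..12 are 0, 1, 6, 7, 12.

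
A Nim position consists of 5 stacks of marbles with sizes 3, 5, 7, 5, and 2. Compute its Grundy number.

6

Bitwise XOR of the heap sizes:
  011  (3)
  101  (5)
  111  (7)
  101  (5)
  010  (2)
  ---
  110  (6)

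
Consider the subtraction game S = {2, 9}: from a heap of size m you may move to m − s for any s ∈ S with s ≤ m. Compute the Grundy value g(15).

Build the Grundy sequence with g(k) = mex{g(k−s) : s ∈ {2, 9}, s ≤ k}:
k:     0  1  2  3  4  5  6  7  8  9 10 11 12 13 14 15
g(k):  0  0  1  1  0  0  1  1  0  2  1  0  0  1  1  0
So g(15) = 0.

0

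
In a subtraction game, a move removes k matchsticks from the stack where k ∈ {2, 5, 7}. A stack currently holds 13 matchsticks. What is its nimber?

Grundy values for subtraction set {2, 5, 7}:
k:     0  1  2  3  4  5  6  7  8  9 10 11 12 13
g(k):  0  0  1  1  0  2  1  3  2  2  0  3  1  0
So g(13) = 0.

0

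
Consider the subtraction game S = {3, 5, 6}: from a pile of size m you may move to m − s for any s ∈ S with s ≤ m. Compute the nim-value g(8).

Grundy values for subtraction set {3, 5, 6}:
k:     0  1  2  3  4  5  6  7  8
g(k):  0  0  0  1  1  1  2  2  2
So g(8) = 2.

2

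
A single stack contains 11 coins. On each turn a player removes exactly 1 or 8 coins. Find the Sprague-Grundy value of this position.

0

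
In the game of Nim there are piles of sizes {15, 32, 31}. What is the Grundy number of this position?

48

Compute the nim-sum pairwise:
15 XOR 32 = 47
47 XOR 31 = 48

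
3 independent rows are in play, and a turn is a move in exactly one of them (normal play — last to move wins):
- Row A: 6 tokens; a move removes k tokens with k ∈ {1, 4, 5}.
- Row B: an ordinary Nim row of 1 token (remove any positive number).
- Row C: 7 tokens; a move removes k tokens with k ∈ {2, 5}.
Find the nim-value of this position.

For row A, compute g(0), g(1), … with moves {1, 4, 5}:
g(0) = mex{} = 0
g(1) = mex{0} = 1
g(2) = mex{1} = 0
g(3) = mex{0} = 1
g(4) = mex{0,1} = 2
g(5) = mex{0,1,2} = 3
g(6) = mex{0,1,3} = 2
So g(6) = 2.
Row B is a plain Nim row of size 1, so its Grundy value is 1.
Grundy values for row C (subtraction set {2, 5}):
g(0) = mex{} = 0
g(1) = mex{} = 0
g(2) = mex{0} = 1
g(3) = mex{0} = 1
g(4) = mex{1} = 0
g(5) = mex{0,1} = 2
g(6) = mex{0} = 1
g(7) = mex{1,2} = 0
So g(7) = 0.
The value of a disjunctive sum is the nim-sum of the parts.
Combined value = 2 XOR 1 XOR 0 = 3.

3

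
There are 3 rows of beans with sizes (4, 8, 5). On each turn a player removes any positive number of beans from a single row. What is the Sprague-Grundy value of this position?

9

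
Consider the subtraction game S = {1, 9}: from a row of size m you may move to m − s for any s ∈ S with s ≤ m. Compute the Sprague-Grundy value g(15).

Compute g(0), g(1), … for moves {1, 9}:
k:     0  1  2  3  4  5  6  7  8  9 10 11 12 13 14 15
g(k):  0  1  0  1  0  1  0  1  0  1  0  1  0  1  0  1
So g(15) = 1.

1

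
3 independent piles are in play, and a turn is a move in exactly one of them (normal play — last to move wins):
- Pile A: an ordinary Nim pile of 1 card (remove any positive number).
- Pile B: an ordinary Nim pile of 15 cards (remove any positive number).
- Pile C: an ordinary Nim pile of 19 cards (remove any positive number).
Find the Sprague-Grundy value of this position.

Pile A is a plain Nim pile of size 1, so its Grundy value is 1.
Pile B is a plain Nim pile of size 15, so its Grundy value is 15.
Pile C is a plain Nim pile of size 19, so its Grundy value is 19.
The value of a disjunctive sum is the nim-sum of the parts.
Combined value = 1 ⊕ 15 ⊕ 19 = 29.

29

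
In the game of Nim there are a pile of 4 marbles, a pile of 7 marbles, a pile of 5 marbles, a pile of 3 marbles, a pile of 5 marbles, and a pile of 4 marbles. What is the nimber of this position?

4

Write each in binary and XOR column by column:
  100  (4)
  111  (7)
  101  (5)
  011  (3)
  101  (5)
  100  (4)
  ---
  100  (4)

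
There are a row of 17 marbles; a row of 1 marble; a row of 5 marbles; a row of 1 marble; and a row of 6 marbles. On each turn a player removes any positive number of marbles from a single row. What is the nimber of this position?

In binary:
  10001  (17)
  00001  (1)
  00101  (5)
  00001  (1)
  00110  (6)
  -----
  10010  (18)

18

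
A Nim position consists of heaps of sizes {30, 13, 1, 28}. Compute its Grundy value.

14

In binary:
  11110  (30)
  01101  (13)
  00001  (1)
  11100  (28)
  -----
  01110  (14)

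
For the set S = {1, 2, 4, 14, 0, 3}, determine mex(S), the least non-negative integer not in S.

5

The values 0, 1, 2, 3, 4 are all present; 5 is the first non-negative integer missing from the set.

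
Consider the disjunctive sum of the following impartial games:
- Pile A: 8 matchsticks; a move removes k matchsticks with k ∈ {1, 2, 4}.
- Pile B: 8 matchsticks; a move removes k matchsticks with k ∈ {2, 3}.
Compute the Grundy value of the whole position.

For pile A, compute g(0), g(1), … with moves {1, 2, 4}:
k:     0  1  2  3  4  5  6  7  8
g(k):  0  1  2  0  1  2  0  1  2
So g(8) = 2.
Build the Grundy sequence for pile B with g(k) = mex{g(k−s) : s ∈ {2, 3}, s ≤ k}:
k:     0  1  2  3  4  5  6  7  8
g(k):  0  0  1  1  2  0  0  1  1
So g(8) = 1.
The value of a disjunctive sum is the nim-sum of the parts.
Combined value = 2 XOR 1 = 3.

3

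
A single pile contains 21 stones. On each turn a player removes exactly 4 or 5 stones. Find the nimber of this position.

Grundy values for subtraction set {4, 5}:
k:     0  1  2  3  4  5  6  7  8  9 10 11 12 13 14 15 16 17 18 19 20 21
g(k):  0  0  0  0  1  1  1  1  2  0  0  0  0  1  1  1  1  2  0  0  0  0
So g(21) = 0.

0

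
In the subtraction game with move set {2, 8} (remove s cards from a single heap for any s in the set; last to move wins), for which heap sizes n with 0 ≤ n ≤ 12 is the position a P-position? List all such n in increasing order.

0, 1, 4, 5, 10, 11

Build the Grundy sequence with g(k) = mex{g(k−s) : s ∈ {2, 8}, s ≤ k}:
k:     0  1  2  3  4  5  6  7  8  9 10 11 12
g(k):  0  0  1  1  0  0  1  1  2  2  0  0  1
The P-positions (g = 0) in 0..12 are 0, 1, 4, 5, 10, 11.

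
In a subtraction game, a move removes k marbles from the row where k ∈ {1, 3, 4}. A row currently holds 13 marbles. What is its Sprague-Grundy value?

Grundy values for subtraction set {1, 3, 4}:
g(0) = mex{} = 0
g(1) = mex{0} = 1
g(2) = mex{1} = 0
g(3) = mex{0} = 1
g(4) = mex{0,1} = 2
g(5) = mex{0,1,2} = 3
g(6) = mex{0,1,3} = 2
g(7) = mex{1,2} = 0
g(8) = mex{0,2,3} = 1
g(9) = mex{1,2,3} = 0
g(10) = mex{0,2} = 1
g(11) = mex{0,1} = 2
g(12) = mex{0,1,2} = 3
g(13) = mex{0,1,3} = 2
So g(13) = 2.

2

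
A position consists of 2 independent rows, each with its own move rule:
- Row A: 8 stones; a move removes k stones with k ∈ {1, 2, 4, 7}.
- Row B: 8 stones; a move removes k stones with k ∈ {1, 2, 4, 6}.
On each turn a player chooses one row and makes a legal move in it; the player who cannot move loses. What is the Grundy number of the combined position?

2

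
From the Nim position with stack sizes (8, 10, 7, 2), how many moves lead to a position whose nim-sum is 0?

Nim-sum: 8 ^ 10 ^ 7 ^ 2 = 7.
The overall nim-sum is X = 7. A stack of size p has a winning move iff p XOR X < p (reduce it to p XOR X).
  8: 8 XOR 7 = 15 ≥ 8 — no move.
  10: 10 XOR 7 = 13 ≥ 10 — no move.
  7: 7 XOR 7 = 0 < 7 — winning move (to 0).
  2: 2 XOR 7 = 5 ≥ 2 — no move.
That gives 1 winning move.

1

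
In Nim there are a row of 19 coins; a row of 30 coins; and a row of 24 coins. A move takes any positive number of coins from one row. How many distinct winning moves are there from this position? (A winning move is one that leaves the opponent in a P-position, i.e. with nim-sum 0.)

3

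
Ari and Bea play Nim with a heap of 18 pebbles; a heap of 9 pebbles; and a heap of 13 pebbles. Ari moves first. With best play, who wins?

Nim-sum: 18 XOR 9 XOR 13 = 22.
The nim-sum is 22 ≠ 0, so this is an N-position: the player to move can win; Ari has a winning move.

Ari wins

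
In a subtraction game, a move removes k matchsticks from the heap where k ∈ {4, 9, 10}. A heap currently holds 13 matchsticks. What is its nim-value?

3

Grundy values for subtraction set {4, 9, 10}:
k:     0  1  2  3  4  5  6  7  8  9 10 11 12 13
g(k):  0  0  0  0  1  1  1  1  0  2  2  2  1  3
So g(13) = 3.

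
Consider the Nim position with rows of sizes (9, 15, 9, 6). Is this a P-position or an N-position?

Bitwise XOR of the heap sizes:
  1001  (9)
  1111  (15)
  1001  (9)
  0110  (6)
  ----
  1001  (9)
The nim-sum is 9 ≠ 0, so this is an N-position: the player to move can win.

N-position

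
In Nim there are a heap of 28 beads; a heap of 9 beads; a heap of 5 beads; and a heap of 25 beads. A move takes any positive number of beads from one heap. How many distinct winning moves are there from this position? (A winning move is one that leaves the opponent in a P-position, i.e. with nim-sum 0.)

3

Nim-sum: 28 XOR 9 XOR 5 XOR 25 = 9.
The overall nim-sum is X = 9. A heap of size p has a winning move iff p XOR X < p (reduce it to p XOR X).
  28: 28 XOR 9 = 21 < 28 — winning move (to 21).
  9: 9 XOR 9 = 0 < 9 — winning move (to 0).
  5: 5 XOR 9 = 12 ≥ 5 — no move.
  25: 25 XOR 9 = 16 < 25 — winning move (to 16).
That gives 3 winning moves.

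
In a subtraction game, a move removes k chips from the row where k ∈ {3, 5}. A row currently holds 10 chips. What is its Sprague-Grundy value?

Build the Grundy sequence with g(k) = mex{g(k−s) : s ∈ {3, 5}, s ≤ k}:
k:     0  1  2  3  4  5  6  7  8  9 10
g(k):  0  0  0  1  1  1  2  2  0  0  0
So g(10) = 0.

0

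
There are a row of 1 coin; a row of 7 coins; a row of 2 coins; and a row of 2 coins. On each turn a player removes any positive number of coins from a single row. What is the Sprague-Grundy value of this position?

Nim-sum: 1 ⊕ 7 ⊕ 2 ⊕ 2 = 6.

6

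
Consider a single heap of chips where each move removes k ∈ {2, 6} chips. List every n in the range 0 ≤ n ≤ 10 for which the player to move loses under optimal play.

0, 1, 4, 5, 8, 9

Grundy values for subtraction set {2, 6}:
k:     0  1  2  3  4  5  6  7  8  9 10
g(k):  0  0  1  1  0  0  1  1  0  0  1
The P-positions (g = 0) in 0..10 are 0, 1, 4, 5, 8, 9.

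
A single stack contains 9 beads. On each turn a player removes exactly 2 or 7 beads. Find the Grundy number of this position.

0

Compute g(0), g(1), … for moves {2, 7}:
k:     0  1  2  3  4  5  6  7  8  9
g(k):  0  0  1  1  0  0  1  1  2  0
So g(9) = 0.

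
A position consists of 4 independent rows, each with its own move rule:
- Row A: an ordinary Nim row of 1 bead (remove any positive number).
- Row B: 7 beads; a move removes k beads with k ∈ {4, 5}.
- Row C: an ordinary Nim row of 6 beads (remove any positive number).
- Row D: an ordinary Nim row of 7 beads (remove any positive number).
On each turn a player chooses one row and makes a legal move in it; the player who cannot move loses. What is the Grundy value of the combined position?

Row A is a plain Nim row of size 1, so its Grundy value is 1.
Build the Grundy sequence for row B with g(k) = mex{g(k−s) : s ∈ {4, 5}, s ≤ k}:
g(0) = mex{} = 0
g(1) = mex{} = 0
g(2) = mex{} = 0
g(3) = mex{} = 0
g(4) = mex{0} = 1
g(5) = mex{0} = 1
g(6) = mex{0} = 1
g(7) = mex{0} = 1
So g(7) = 1.
Row C is a plain Nim row of size 6, so its Grundy value is 6.
Row D is a plain Nim row of size 7, so its Grundy value is 7.
By the Sprague-Grundy theorem, the Grundy value of a sum of independent games is the XOR of the component values.
Combined value = 1 XOR 1 XOR 6 XOR 7 = 1.

1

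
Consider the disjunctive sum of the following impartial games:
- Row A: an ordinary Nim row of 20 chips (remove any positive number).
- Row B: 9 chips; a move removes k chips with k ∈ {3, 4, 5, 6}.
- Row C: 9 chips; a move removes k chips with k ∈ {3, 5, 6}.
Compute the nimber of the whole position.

20

Row A is a plain Nim row of size 20, so its Grundy value is 20.
For row B, compute g(0), g(1), … with moves {3, 4, 5, 6}:
k:     0  1  2  3  4  5  6  7  8  9
g(k):  0  0  0  1  1  1  2  2  2  0
So g(9) = 0.
Grundy values for row C (subtraction set {3, 5, 6}):
g(0) = mex{} = 0
g(1) = mex{} = 0
g(2) = mex{} = 0
g(3) = mex{0} = 1
g(4) = mex{0} = 1
g(5) = mex{0} = 1
g(6) = mex{0,1} = 2
g(7) = mex{0,1} = 2
g(8) = mex{0,1} = 2
g(9) = mex{1,2} = 0
So g(9) = 0.
The value of a disjunctive sum is the nim-sum of the parts.
Combined value = 20 ⊕ 0 ⊕ 0 = 20.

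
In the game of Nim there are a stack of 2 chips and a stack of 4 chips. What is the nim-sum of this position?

Bitwise XOR of the heap sizes:
  010  (2)
  100  (4)
  ---
  110  (6)

6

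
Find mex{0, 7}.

0 is in the set but 1 is not, so the mex is 1.

1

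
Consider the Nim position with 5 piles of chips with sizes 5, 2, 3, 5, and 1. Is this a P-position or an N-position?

P-position

Write each in binary and XOR column by column:
  101  (5)
  010  (2)
  011  (3)
  101  (5)
  001  (1)
  ---
  000  (0)
The nim-sum is 0, so this is a P-position: the player to move is in a losing position under optimal play.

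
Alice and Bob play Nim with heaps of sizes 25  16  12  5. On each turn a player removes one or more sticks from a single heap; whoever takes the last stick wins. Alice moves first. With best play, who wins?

Bob wins

Nim-sum: 25 ⊕ 16 ⊕ 12 ⊕ 5 = 0.
The nim-sum is 0, so this is a P-position: the player to move is in a losing position under optimal play; Alice is about to move from it and so loses — Bob wins.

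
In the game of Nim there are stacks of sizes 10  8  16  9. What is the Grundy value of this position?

27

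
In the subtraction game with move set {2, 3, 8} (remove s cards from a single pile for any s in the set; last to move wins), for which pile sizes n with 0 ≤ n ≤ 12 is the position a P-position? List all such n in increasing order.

Compute g(0), g(1), … for moves {2, 3, 8}:
k:     0  1  2  3  4  5  6  7  8  9 10 11 12
g(k):  0  0  1  1  2  0  0  1  1  2  0  0  1
The P-positions (g = 0) in 0..12 are 0, 1, 5, 6, 10, 11.

0, 1, 5, 6, 10, 11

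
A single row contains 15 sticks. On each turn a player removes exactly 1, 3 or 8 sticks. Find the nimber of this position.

Grundy values for subtraction set {1, 3, 8}:
k:     0  1  2  3  4  5  6  7  8  9 10 11 12 13 14 15
g(k):  0  1  0  1  0  1  0  1  2  3  2  0  1  0  1  0
So g(15) = 0.

0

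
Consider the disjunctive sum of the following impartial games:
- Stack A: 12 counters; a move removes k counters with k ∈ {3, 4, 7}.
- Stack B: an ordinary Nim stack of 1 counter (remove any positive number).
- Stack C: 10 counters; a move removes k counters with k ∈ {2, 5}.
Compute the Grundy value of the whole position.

0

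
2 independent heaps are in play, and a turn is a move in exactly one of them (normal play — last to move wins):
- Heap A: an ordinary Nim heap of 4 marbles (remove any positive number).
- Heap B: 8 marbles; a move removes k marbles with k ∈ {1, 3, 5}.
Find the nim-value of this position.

4

Heap A is a plain Nim heap of size 4, so its Grundy value is 4.
For heap B, compute g(0), g(1), … with moves {1, 3, 5}:
g(0) = mex{} = 0
g(1) = mex{0} = 1
g(2) = mex{1} = 0
g(3) = mex{0} = 1
g(4) = mex{1} = 0
g(5) = mex{0} = 1
g(6) = mex{1} = 0
g(7) = mex{0} = 1
g(8) = mex{1} = 0
So g(8) = 0.
The value of a disjunctive sum is the nim-sum of the parts.
Combined value = 4 ⊕ 0 = 4.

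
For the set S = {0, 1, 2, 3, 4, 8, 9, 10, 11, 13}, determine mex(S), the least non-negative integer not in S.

5

The values 0, 1, 2, 3, 4 are all present; 5 is the first non-negative integer missing from the set.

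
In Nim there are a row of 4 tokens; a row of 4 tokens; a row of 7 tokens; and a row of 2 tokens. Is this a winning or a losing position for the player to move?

Winning position

Compute the nim-sum pairwise:
4 XOR 4 = 0
0 XOR 7 = 7
7 XOR 2 = 5
The nim-sum is 5 ≠ 0, so this is an N-position: the player to move can win.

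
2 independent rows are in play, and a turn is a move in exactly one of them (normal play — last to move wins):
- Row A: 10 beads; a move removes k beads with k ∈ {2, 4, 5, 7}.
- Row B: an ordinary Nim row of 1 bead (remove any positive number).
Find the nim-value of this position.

1

For row A, compute g(0), g(1), … with moves {2, 4, 5, 7}:
k:     0  1  2  3  4  5  6  7  8  9 10
g(k):  0  0  1  1  2  2  3  3  4  0  0
So g(10) = 0.
Row B is a plain Nim row of size 1, so its Grundy value is 1.
By the Sprague-Grundy theorem, the Grundy value of a sum of independent games is the XOR of the component values.
Combined value = 0 XOR 1 = 1.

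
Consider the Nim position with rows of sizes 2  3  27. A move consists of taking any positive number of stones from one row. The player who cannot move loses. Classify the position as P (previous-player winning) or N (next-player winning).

N-position

Compute the nim-sum pairwise:
2 ^ 3 = 1
1 ^ 27 = 26
The nim-sum is 26 ≠ 0, so this is an N-position: the player to move can win.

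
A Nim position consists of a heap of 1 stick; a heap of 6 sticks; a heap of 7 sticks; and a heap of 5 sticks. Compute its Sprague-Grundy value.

5

Bitwise XOR of the heap sizes:
  001  (1)
  110  (6)
  111  (7)
  101  (5)
  ---
  101  (5)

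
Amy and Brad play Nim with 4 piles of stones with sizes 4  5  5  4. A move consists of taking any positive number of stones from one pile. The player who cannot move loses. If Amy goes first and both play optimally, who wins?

Brad wins

Nim-sum: 4 XOR 5 XOR 5 XOR 4 = 0.
The nim-sum is 0, so this is a P-position: the player to move is in a losing position under optimal play; Amy is about to move from it and so loses — Brad wins.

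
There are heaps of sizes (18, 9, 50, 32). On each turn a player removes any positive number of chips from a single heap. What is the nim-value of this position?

9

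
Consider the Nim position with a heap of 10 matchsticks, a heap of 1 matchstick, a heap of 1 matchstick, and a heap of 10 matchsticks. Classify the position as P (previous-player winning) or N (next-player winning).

Compute the nim-sum pairwise:
10 ⊕ 1 = 11
11 ⊕ 1 = 10
10 ⊕ 10 = 0
The nim-sum is 0, so this is a P-position: the player to move is in a losing position under optimal play.

P-position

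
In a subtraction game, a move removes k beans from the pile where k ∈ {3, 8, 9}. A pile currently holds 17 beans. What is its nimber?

Grundy values for subtraction set {3, 8, 9}:
k:     0  1  2  3  4  5  6  7  8  9 10 11 12 13 14 15 16 17
g(k):  0  0  0  1  1  1  0  0  2  1  1  3  0  0  2  1  1  0
So g(17) = 0.

0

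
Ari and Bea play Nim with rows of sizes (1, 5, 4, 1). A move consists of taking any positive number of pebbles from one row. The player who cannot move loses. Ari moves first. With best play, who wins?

Compute the nim-sum pairwise:
1 XOR 5 = 4
4 XOR 4 = 0
0 XOR 1 = 1
The nim-sum is 1 ≠ 0, so this is an N-position: the player to move can win; Ari has a winning move.

Ari wins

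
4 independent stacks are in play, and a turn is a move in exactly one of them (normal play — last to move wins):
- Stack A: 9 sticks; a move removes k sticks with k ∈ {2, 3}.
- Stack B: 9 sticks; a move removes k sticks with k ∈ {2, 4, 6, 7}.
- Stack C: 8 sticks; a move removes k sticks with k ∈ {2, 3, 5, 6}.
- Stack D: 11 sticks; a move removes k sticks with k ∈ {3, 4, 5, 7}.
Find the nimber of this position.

For stack A, compute g(0), g(1), … with moves {2, 3}:
k:     0  1  2  3  4  5  6  7  8  9
g(k):  0  0  1  1  2  0  0  1  1  2
So g(9) = 2.
For stack B, compute g(0), g(1), … with moves {2, 4, 6, 7}:
k:     0  1  2  3  4  5  6  7  8  9
g(k):  0  0  1  1  2  2  3  3  4  0
So g(9) = 0.
Build the Grundy sequence for stack C with g(k) = mex{g(k−s) : s ∈ {2, 3, 5, 6}, s ≤ k}:
k:     0  1  2  3  4  5  6  7  8
g(k):  0  0  1  1  2  2  3  3  0
So g(8) = 0.
Build the Grundy sequence for stack D with g(k) = mex{g(k−s) : s ∈ {3, 4, 5, 7}, s ≤ k}:
g(0) = mex{} = 0
g(1) = mex{} = 0
g(2) = mex{} = 0
g(3) = mex{0} = 1
g(4) = mex{0} = 1
g(5) = mex{0} = 1
g(6) = mex{0,1} = 2
g(7) = mex{0,1} = 2
g(8) = mex{0,1} = 2
g(9) = mex{0,1,2} = 3
g(10) = mex{1,2} = 0
g(11) = mex{1,2} = 0
So g(11) = 0.
The value of a disjunctive sum is the nim-sum of the parts.
Combined value = 2 ⊕ 0 ⊕ 0 ⊕ 0 = 2.

2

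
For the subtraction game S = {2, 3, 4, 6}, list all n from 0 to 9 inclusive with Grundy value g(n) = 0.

0, 1, 8, 9

Grundy values for subtraction set {2, 3, 4, 6}:
g(0) = mex{} = 0
g(1) = mex{} = 0
g(2) = mex{0} = 1
g(3) = mex{0} = 1
g(4) = mex{0,1} = 2
g(5) = mex{0,1} = 2
g(6) = mex{0,1,2} = 3
g(7) = mex{0,1,2} = 3
g(8) = mex{1,2,3} = 0
g(9) = mex{1,2,3} = 0
The P-positions (g = 0) in 0..9 are 0, 1, 8, 9.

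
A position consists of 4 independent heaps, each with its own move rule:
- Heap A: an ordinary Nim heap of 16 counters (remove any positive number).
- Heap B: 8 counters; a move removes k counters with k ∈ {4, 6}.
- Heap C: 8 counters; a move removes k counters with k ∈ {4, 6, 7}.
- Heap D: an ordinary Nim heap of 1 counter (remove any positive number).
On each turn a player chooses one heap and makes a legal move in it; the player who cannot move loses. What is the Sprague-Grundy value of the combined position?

Heap A is a plain Nim heap of size 16, so its Grundy value is 16.
Build the Grundy sequence for heap B with g(k) = mex{g(k−s) : s ∈ {4, 6}, s ≤ k}:
g(0) = mex{} = 0
g(1) = mex{} = 0
g(2) = mex{} = 0
g(3) = mex{} = 0
g(4) = mex{0} = 1
g(5) = mex{0} = 1
g(6) = mex{0} = 1
g(7) = mex{0} = 1
g(8) = mex{0,1} = 2
So g(8) = 2.
For heap C, compute g(0), g(1), … with moves {4, 6, 7}:
k:     0  1  2  3  4  5  6  7  8
g(k):  0  0  0  0  1  1  1  1  2
So g(8) = 2.
Heap D is a plain Nim heap of size 1, so its Grundy value is 1.
By the Sprague-Grundy theorem, the Grundy value of a sum of independent games is the XOR of the component values.
Combined value = 16 XOR 2 XOR 2 XOR 1 = 17.

17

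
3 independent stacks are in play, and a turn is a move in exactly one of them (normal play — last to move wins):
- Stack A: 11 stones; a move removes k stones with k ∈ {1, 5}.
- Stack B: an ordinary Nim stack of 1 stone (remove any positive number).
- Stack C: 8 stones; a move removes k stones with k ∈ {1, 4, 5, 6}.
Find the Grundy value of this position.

Grundy values for stack A (subtraction set {1, 5}):
k:     0  1  2  3  4  5  6  7  8  9 10 11
g(k):  0  1  0  1  0  1  0  1  0  1  0  1
So g(11) = 1.
Stack B is a plain Nim stack of size 1, so its Grundy value is 1.
Build the Grundy sequence for stack C with g(k) = mex{g(k−s) : s ∈ {1, 4, 5, 6}, s ≤ k}:
g(0) = mex{} = 0
g(1) = mex{0} = 1
g(2) = mex{1} = 0
g(3) = mex{0} = 1
g(4) = mex{0,1} = 2
g(5) = mex{0,1,2} = 3
g(6) = mex{0,1,3} = 2
g(7) = mex{0,1,2} = 3
g(8) = mex{0,1,2,3} = 4
So g(8) = 4.
The value of a disjunctive sum is the nim-sum of the parts.
Combined value = 1 ⊕ 1 ⊕ 4 = 4.

4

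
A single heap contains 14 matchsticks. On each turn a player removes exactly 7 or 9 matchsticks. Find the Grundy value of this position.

Build the Grundy sequence with g(k) = mex{g(k−s) : s ∈ {7, 9}, s ≤ k}:
k:     0  1  2  3  4  5  6  7  8  9 10 11 12 13 14
g(k):  0  0  0  0  0  0  0  1  1  1  1  1  1  1  2
So g(14) = 2.

2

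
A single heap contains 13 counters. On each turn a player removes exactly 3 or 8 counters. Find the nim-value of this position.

0

Compute g(0), g(1), … for moves {3, 8}:
g(0) = mex{} = 0
g(1) = mex{} = 0
g(2) = mex{} = 0
g(3) = mex{0} = 1
g(4) = mex{0} = 1
g(5) = mex{0} = 1
g(6) = mex{1} = 0
g(7) = mex{1} = 0
g(8) = mex{0,1} = 2
g(9) = mex{0} = 1
g(10) = mex{0} = 1
g(11) = mex{1,2} = 0
g(12) = mex{1} = 0
g(13) = mex{1} = 0
So g(13) = 0.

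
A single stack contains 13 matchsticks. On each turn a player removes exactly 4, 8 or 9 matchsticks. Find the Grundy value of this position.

0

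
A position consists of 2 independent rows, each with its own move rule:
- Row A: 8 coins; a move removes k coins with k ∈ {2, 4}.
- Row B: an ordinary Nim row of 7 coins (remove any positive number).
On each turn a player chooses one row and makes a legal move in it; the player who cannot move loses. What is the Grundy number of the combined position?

6

For row A, compute g(0), g(1), … with moves {2, 4}:
k:     0  1  2  3  4  5  6  7  8
g(k):  0  0  1  1  2  2  0  0  1
So g(8) = 1.
Row B is a plain Nim row of size 7, so its Grundy value is 7.
By the Sprague-Grundy theorem, the Grundy value of a sum of independent games is the XOR of the component values.
Combined value = 1 XOR 7 = 6.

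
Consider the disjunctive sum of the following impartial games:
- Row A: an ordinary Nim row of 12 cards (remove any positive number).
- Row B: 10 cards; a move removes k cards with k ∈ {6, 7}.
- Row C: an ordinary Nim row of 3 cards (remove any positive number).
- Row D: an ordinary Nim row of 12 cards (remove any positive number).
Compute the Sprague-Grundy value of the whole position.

Row A is a plain Nim row of size 12, so its Grundy value is 12.
Grundy values for row B (subtraction set {6, 7}):
k:     0  1  2  3  4  5  6  7  8  9 10
g(k):  0  0  0  0  0  0  1  1  1  1  1
So g(10) = 1.
Row C is a plain Nim row of size 3, so its Grundy value is 3.
Row D is a plain Nim row of size 12, so its Grundy value is 12.
The value of a disjunctive sum is the nim-sum of the parts.
Combined value = 12 ⊕ 1 ⊕ 3 ⊕ 12 = 2.

2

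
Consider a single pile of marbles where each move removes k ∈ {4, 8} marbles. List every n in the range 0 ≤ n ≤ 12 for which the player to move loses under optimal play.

0, 1, 2, 3, 12

Compute g(0), g(1), … for moves {4, 8}:
g(0) = mex{} = 0
g(1) = mex{} = 0
g(2) = mex{} = 0
g(3) = mex{} = 0
g(4) = mex{0} = 1
g(5) = mex{0} = 1
g(6) = mex{0} = 1
g(7) = mex{0} = 1
g(8) = mex{0,1} = 2
g(9) = mex{0,1} = 2
g(10) = mex{0,1} = 2
g(11) = mex{0,1} = 2
g(12) = mex{1,2} = 0
The P-positions (g = 0) in 0..12 are 0, 1, 2, 3, 12.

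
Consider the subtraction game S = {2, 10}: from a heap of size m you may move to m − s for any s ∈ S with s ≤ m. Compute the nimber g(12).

Build the Grundy sequence with g(k) = mex{g(k−s) : s ∈ {2, 10}, s ≤ k}:
k:     0  1  2  3  4  5  6  7  8  9 10 11 12
g(k):  0  0  1  1  0  0  1  1  0  0  1  1  0
So g(12) = 0.

0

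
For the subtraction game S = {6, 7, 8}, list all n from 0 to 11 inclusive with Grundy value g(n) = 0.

Build the Grundy sequence with g(k) = mex{g(k−s) : s ∈ {6, 7, 8}, s ≤ k}:
k:     0  1  2  3  4  5  6  7  8  9 10 11
g(k):  0  0  0  0  0  0  1  1  1  1  1  1
The P-positions (g = 0) in 0..11 are 0, 1, 2, 3, 4, 5.

0, 1, 2, 3, 4, 5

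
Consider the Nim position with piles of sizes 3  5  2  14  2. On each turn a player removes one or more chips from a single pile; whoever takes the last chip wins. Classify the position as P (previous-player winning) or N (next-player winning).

Bitwise XOR of the heap sizes:
  0011  (3)
  0101  (5)
  0010  (2)
  1110  (14)
  0010  (2)
  ----
  1000  (8)
The nim-sum is 8 ≠ 0, so this is an N-position: the player to move can win.

N-position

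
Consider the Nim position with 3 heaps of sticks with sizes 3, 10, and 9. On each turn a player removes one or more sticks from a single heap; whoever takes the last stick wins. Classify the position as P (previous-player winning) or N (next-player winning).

Bitwise XOR of the heap sizes:
  0011  (3)
  1010  (10)
  1001  (9)
  ----
  0000  (0)
The nim-sum is 0, so this is a P-position: the player to move is in a losing position under optimal play.

P-position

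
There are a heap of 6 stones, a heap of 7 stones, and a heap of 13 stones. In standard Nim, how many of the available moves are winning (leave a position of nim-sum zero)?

1

Compute the nim-sum pairwise:
6 ^ 7 = 1
1 ^ 13 = 12
The overall nim-sum is X = 12. A heap of size p has a winning move iff p XOR X < p (reduce it to p XOR X).
  6: 6 XOR 12 = 10 ≥ 6 — no move.
  7: 7 XOR 12 = 11 ≥ 7 — no move.
  13: 13 XOR 12 = 1 < 13 — winning move (to 1).
That gives 1 winning move.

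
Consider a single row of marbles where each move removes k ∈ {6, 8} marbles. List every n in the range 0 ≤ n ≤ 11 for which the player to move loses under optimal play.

0, 1, 2, 3, 4, 5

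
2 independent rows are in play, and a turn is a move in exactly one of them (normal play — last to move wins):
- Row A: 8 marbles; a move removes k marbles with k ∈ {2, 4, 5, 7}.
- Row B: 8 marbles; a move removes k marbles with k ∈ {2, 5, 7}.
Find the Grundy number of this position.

6

Build the Grundy sequence for row A with g(k) = mex{g(k−s) : s ∈ {2, 4, 5, 7}, s ≤ k}:
k:     0  1  2  3  4  5  6  7  8
g(k):  0  0  1  1  2  2  3  3  4
So g(8) = 4.
Grundy values for row B (subtraction set {2, 5, 7}):
k:     0  1  2  3  4  5  6  7  8
g(k):  0  0  1  1  0  2  1  3  2
So g(8) = 2.
The value of a disjunctive sum is the nim-sum of the parts.
Combined value = 4 XOR 2 = 6.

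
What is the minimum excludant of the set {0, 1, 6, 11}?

The values 0, 1 are all present; 2 is the first non-negative integer missing from the set.

2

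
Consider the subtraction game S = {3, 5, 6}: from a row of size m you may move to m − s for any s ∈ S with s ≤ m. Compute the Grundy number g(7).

2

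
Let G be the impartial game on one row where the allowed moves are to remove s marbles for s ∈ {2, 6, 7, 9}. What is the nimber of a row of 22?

1

Build the Grundy sequence with g(k) = mex{g(k−s) : s ∈ {2, 6, 7, 9}, s ≤ k}:
k:     0  1  2  3  4  5  6  7  8  9 10 11 12 13 14 15 16 17 18 19 20 21 22
g(k):  0  0  1  1  0  0  1  1  2  2  3  3  2  2  3  0  0  1  1  0  0  1  1
So g(22) = 1.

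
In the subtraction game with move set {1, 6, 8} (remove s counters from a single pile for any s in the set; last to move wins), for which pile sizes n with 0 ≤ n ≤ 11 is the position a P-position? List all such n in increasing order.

0, 2, 4, 7, 9, 11

Grundy values for subtraction set {1, 6, 8}:
k:     0  1  2  3  4  5  6  7  8  9 10 11
g(k):  0  1  0  1  0  1  2  0  1  0  1  0
The P-positions (g = 0) in 0..11 are 0, 2, 4, 7, 9, 11.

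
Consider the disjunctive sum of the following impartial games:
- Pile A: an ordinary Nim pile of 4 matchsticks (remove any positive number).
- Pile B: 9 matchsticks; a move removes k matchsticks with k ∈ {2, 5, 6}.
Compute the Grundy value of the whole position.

Pile A is a plain Nim pile of size 4, so its Grundy value is 4.
For pile B, compute g(0), g(1), … with moves {2, 5, 6}:
k:     0  1  2  3  4  5  6  7  8  9
g(k):  0  0  1  1  0  2  1  3  0  2
So g(9) = 2.
The value of a disjunctive sum is the nim-sum of the parts.
Combined value = 4 ⊕ 2 = 6.

6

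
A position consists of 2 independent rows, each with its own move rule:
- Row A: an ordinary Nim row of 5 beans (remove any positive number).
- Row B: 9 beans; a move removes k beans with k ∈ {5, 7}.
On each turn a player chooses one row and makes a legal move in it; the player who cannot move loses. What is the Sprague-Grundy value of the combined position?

4

Row A is a plain Nim row of size 5, so its Grundy value is 5.
Build the Grundy sequence for row B with g(k) = mex{g(k−s) : s ∈ {5, 7}, s ≤ k}:
k:     0  1  2  3  4  5  6  7  8  9
g(k):  0  0  0  0  0  1  1  1  1  1
So g(9) = 1.
The value of a disjunctive sum is the nim-sum of the parts.
Combined value = 5 ⊕ 1 = 4.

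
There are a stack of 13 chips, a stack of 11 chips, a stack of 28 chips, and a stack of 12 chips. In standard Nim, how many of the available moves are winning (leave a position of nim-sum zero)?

1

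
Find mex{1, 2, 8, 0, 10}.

3

The values 0, 1, 2 are all present; 3 is the first non-negative integer missing from the set.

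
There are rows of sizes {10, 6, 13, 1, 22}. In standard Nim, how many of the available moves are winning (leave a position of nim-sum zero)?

Nim-sum: 10 XOR 6 XOR 13 XOR 1 XOR 22 = 22.
The overall nim-sum is X = 22. A row of size p has a winning move iff p XOR X < p (reduce it to p XOR X).
  10: 10 XOR 22 = 28 ≥ 10 — no move.
  6: 6 XOR 22 = 16 ≥ 6 — no move.
  13: 13 XOR 22 = 27 ≥ 13 — no move.
  1: 1 XOR 22 = 23 ≥ 1 — no move.
  22: 22 XOR 22 = 0 < 22 — winning move (to 0).
That gives 1 winning move.

1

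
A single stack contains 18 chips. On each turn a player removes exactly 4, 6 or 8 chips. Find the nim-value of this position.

Grundy values for subtraction set {4, 6, 8}:
k:     0  1  2  3  4  5  6  7  8  9 10 11 12 13 14 15 16 17 18
g(k):  0  0  0  0  1  1  1  1  2  2  2  2  0  0  0  0  1  1  1
So g(18) = 1.

1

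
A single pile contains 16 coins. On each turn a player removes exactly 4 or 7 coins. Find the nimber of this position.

1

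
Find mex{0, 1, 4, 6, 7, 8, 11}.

The values 0, 1 are all present; 2 is the first non-negative integer missing from the set.

2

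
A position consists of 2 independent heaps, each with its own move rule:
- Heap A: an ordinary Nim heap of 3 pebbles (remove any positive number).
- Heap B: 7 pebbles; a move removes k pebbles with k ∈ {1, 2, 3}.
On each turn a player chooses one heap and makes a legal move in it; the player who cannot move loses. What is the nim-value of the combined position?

Heap A is a plain Nim heap of size 3, so its Grundy value is 3.
Grundy values for heap B (subtraction set {1, 2, 3}):
g(0) = mex{} = 0
g(1) = mex{0} = 1
g(2) = mex{0,1} = 2
g(3) = mex{0,1,2} = 3
g(4) = mex{1,2,3} = 0
g(5) = mex{0,2,3} = 1
g(6) = mex{0,1,3} = 2
g(7) = mex{0,1,2} = 3
So g(7) = 3.
The value of a disjunctive sum is the nim-sum of the parts.
Combined value = 3 XOR 3 = 0.

0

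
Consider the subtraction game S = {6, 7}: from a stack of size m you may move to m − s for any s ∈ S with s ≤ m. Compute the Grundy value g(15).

0

Compute g(0), g(1), … for moves {6, 7}:
k:     0  1  2  3  4  5  6  7  8  9 10 11 12 13 14 15
g(k):  0  0  0  0  0  0  1  1  1  1  1  1  2  0  0  0
So g(15) = 0.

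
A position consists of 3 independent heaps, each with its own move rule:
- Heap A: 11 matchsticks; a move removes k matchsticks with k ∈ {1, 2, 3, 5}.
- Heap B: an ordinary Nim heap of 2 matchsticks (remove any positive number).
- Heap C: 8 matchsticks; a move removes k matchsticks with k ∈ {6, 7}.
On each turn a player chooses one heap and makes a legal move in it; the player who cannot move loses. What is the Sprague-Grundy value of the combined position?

0

Grundy values for heap A (subtraction set {1, 2, 3, 5}):
k:     0  1  2  3  4  5  6  7  8  9 10 11
g(k):  0  1  2  3  0  1  2  3  0  1  2  3
So g(11) = 3.
Heap B is a plain Nim heap of size 2, so its Grundy value is 2.
Grundy values for heap C (subtraction set {6, 7}):
k:     0  1  2  3  4  5  6  7  8
g(k):  0  0  0  0  0  0  1  1  1
So g(8) = 1.
The value of a disjunctive sum is the nim-sum of the parts.
Combined value = 3 ⊕ 2 ⊕ 1 = 0.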